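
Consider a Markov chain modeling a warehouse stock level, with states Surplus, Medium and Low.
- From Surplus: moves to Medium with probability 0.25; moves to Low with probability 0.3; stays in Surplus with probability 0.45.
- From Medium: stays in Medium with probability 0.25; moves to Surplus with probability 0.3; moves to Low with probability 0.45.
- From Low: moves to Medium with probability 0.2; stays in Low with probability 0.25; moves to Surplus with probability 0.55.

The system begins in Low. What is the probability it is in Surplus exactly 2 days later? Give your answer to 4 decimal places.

Sum over the intermediate state after 1 day:
P = P(Low→Surplus)·P(Surplus→Surplus) + P(Low→Medium)·P(Medium→Surplus) + P(Low→Low)·P(Low→Surplus)
  = 0.55×0.45 + 0.2×0.3 + 0.25×0.55
  = 0.2475 + 0.0600 + 0.1375 = 0.4450

0.4450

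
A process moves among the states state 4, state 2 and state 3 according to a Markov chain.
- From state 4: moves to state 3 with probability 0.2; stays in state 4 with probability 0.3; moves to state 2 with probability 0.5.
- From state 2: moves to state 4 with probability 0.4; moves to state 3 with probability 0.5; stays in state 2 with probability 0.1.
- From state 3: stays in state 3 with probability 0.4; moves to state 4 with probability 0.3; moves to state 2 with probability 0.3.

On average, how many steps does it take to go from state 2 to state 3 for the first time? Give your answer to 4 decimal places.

2.5581

Let t(s) be the expected number of steps to first reach state 3 from state s, with t(state 3) = 0. Conditioning on the first step:
t(state 4) = 1 + 0.3·t(state 4) + 0.5·t(state 2)
t(state 2) = 1 + 0.4·t(state 4) + 0.1·t(state 2)
Solving: t(state 4) = 3.2558, t(state 2) = 2.5581.
Expected steps from state 2 to state 3: 2.5581.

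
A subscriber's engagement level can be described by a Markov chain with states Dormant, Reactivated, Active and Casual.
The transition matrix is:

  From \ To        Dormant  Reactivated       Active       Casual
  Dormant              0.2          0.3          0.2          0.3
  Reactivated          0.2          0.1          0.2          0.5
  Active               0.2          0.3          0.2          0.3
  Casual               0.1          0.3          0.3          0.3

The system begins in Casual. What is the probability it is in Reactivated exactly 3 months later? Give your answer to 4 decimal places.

0.2520

Propagate the distribution vector 3 months from Casual.
After 0 months: (0.0000, 0.0000, 0.0000, 1.0000)
After 1 month: (0.1000, 0.3000, 0.3000, 0.3000)
After 2 months: (0.1700, 0.2400, 0.2300, 0.3600)
After 3 months: (0.1640, 0.2520, 0.2360, 0.3480)
P(in Reactivated after 3 months) = 0.2520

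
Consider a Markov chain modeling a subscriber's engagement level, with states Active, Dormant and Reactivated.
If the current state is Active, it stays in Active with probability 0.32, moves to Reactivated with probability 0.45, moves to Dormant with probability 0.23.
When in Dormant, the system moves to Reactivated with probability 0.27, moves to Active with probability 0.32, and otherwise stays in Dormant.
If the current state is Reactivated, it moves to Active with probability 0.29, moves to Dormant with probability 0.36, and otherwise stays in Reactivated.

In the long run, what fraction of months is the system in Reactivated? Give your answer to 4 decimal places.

0.3540

Let the stationary distribution be π with π = πP and π_1 + π_2 + π_3 = 1.
π_1 = 0.32·π_1 + 0.32·π_2 + 0.29·π_3
π_2 = 0.23·π_1 + 0.41·π_2 + 0.36·π_3
Solving with the normalization constraint gives π = (0.3094, 0.3366, 0.3540).
So the stationary probability of Reactivated is 0.3540.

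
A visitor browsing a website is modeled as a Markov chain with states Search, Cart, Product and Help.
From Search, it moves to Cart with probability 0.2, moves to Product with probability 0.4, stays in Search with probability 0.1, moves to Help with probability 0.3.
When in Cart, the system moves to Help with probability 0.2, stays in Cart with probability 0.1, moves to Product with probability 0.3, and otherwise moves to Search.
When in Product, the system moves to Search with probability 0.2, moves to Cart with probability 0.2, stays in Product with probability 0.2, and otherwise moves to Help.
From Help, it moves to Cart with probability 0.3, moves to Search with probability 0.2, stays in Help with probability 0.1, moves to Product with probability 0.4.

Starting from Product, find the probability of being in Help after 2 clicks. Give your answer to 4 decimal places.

Propagate the distribution vector 2 clicks from Product.
After 0 clicks: (0.0000, 0.0000, 1.0000, 0.0000)
After 1 click: (0.2000, 0.2000, 0.2000, 0.4000)
After 2 clicks: (0.2200, 0.2200, 0.3400, 0.2200)
P(in Help after 2 clicks) = 0.2200

0.2200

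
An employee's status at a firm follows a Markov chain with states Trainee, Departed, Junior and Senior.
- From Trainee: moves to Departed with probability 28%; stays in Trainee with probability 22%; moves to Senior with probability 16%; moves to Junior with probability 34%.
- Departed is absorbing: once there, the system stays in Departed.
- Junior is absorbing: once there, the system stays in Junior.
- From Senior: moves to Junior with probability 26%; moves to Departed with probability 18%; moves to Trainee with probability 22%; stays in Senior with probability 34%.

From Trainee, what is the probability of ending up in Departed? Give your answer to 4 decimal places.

0.4454

Let h(s) be the probability of absorption at Departed starting from transient state s. Then h(Departed) = 1 and h(Junior) = 0. By first-step analysis:
h(Trainee) = 0.22·h(Trainee) + 0.28·1 + 0.34·0 + 0.16·h(Senior)
h(Senior) = 0.22·h(Trainee) + 0.18·1 + 0.26·0 + 0.34·h(Senior)
Solving: h(Trainee) = 0.4454, h(Senior) = 0.4212.
Starting from Trainee, the probability is 0.4454.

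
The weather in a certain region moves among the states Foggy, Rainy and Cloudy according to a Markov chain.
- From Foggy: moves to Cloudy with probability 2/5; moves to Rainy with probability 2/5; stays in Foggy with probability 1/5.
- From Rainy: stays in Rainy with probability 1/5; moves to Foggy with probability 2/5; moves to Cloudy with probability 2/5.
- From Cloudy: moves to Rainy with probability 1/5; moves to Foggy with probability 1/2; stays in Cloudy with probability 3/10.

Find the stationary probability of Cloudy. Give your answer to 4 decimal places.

0.3636

Let the stationary distribution be π with π = πP and π_1 + π_2 + π_3 = 1.
π_1 = 0.2·π_1 + 0.4·π_2 + 0.5·π_3
π_2 = 0.4·π_1 + 0.2·π_2 + 0.2·π_3
Solving with the normalization constraint gives π = (0.3636, 0.2727, 0.3636).
So the stationary probability of Cloudy is 0.3636.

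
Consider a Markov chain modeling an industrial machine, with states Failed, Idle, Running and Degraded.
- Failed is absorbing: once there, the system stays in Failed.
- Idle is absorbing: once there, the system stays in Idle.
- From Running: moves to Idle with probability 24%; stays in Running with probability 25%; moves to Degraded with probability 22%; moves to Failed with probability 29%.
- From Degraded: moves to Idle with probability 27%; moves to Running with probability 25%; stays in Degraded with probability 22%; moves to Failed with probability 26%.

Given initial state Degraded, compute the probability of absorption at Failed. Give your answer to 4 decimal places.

0.5047

Let h(s) be the probability of absorption at Failed starting from transient state s. Then h(Failed) = 1 and h(Idle) = 0. By first-step analysis:
h(Running) = 0.29·1 + 0.24·0 + 0.25·h(Running) + 0.22·h(Degraded)
h(Degraded) = 0.26·1 + 0.27·0 + 0.25·h(Running) + 0.22·h(Degraded)
Solving: h(Running) = 0.5347, h(Degraded) = 0.5047.
Starting from Degraded, the probability is 0.5047.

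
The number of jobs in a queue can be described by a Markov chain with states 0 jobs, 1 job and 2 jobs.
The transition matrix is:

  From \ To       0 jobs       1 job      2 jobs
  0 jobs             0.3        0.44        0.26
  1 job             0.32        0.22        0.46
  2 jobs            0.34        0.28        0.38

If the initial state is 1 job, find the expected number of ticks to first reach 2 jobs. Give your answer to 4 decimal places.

2.5173

Let t(s) be the expected number of ticks to first reach 2 jobs from state s, with t(2 jobs) = 0. Conditioning on the first tick:
t(0 jobs) = 1 + 0.3·t(0 jobs) + 0.44·t(1 job)
t(1 job) = 1 + 0.32·t(0 jobs) + 0.22·t(1 job)
Solving: t(0 jobs) = 3.0109, t(1 job) = 2.5173.
Expected ticks from 1 job to 2 jobs: 2.5173.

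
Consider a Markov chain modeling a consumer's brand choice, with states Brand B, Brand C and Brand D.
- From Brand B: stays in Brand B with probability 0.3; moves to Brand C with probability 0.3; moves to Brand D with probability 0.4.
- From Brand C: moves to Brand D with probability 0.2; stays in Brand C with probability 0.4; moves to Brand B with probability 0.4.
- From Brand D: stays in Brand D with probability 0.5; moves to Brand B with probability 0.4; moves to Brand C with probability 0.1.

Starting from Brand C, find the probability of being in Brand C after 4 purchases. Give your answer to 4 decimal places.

0.2514

Propagate the distribution vector 4 purchases from Brand C.
After 0 purchases: (0.0000, 1.0000, 0.0000)
After 1 purchase: (0.4000, 0.4000, 0.2000)
After 2 purchases: (0.3600, 0.3000, 0.3400)
After 3 purchases: (0.3640, 0.2620, 0.3740)
After 4 purchases: (0.3636, 0.2514, 0.3850)
P(in Brand C after 4 purchases) = 0.2514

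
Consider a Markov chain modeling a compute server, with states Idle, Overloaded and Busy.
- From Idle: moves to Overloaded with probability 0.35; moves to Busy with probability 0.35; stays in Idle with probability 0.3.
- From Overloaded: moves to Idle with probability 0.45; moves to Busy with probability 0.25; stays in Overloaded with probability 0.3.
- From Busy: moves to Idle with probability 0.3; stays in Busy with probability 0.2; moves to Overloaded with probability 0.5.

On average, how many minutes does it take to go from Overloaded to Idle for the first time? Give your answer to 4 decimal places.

2.4138

Let t(s) be the expected number of minutes to first reach Idle from state s, with t(Idle) = 0. Conditioning on the first minute:
t(Overloaded) = 1 + 0.3·t(Overloaded) + 0.25·t(Busy)
t(Busy) = 1 + 0.5·t(Overloaded) + 0.2·t(Busy)
Solving: t(Overloaded) = 2.4138, t(Busy) = 2.7586.
Expected minutes from Overloaded to Idle: 2.4138.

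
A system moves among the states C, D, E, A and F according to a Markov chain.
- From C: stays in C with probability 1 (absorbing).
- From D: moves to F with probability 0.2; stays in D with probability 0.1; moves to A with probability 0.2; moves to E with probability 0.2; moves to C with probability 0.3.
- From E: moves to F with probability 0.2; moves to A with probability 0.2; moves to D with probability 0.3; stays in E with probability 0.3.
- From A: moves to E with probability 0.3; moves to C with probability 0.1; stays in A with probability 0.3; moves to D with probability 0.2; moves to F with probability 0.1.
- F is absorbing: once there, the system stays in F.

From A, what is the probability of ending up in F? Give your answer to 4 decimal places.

Let h(s) be the probability of absorption at F starting from transient state s. Then h(F) = 1 and h(C) = 0. By first-step analysis:
h(D) = 0.3·0 + 0.1·h(D) + 0.2·h(E) + 0.2·h(A) + 0.2·1
h(E) = 0.3·h(D) + 0.3·h(E) + 0.2·h(A) + 0.2·1
h(A) = 0.1·0 + 0.2·h(D) + 0.3·h(E) + 0.3·h(A) + 0.1·1
Solving: h(D) = 0.4948, h(E) = 0.6598, h(A) = 0.5670.
Starting from A, the probability is 0.5670.

0.5670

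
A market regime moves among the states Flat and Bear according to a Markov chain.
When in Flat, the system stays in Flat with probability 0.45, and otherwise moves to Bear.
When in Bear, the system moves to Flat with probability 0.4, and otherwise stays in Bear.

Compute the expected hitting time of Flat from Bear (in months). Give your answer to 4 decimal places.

2.5000

Let t(s) be the expected number of months to first reach Flat from state s, with t(Flat) = 0. Conditioning on the first month:
t(Bear) = 1 + 0.6·t(Bear)
Solving: t(Bear) = 2.5000.
Expected months from Bear to Flat: 2.5000.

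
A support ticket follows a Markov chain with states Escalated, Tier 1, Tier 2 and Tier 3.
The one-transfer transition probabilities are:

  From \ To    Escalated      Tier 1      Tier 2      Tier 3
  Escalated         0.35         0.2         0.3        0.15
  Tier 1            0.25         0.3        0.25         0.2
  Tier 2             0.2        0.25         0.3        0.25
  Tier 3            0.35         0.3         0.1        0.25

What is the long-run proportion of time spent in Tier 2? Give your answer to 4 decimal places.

Let the stationary distribution be π with π = πP and π_1 + π_2 + π_3 + π_4 = 1.
π_1 = 0.35·π_1 + 0.25·π_2 + 0.2·π_3 + 0.35·π_4
π_2 = 0.2·π_1 + 0.3·π_2 + 0.25·π_3 + 0.3·π_4
π_3 = 0.3·π_1 + 0.25·π_2 + 0.3·π_3 + 0.1·π_4
Solving with the normalization constraint gives π = (0.2873, 0.2590, 0.2454, 0.2083).
So the stationary probability of Tier 2 is 0.2454.

0.2454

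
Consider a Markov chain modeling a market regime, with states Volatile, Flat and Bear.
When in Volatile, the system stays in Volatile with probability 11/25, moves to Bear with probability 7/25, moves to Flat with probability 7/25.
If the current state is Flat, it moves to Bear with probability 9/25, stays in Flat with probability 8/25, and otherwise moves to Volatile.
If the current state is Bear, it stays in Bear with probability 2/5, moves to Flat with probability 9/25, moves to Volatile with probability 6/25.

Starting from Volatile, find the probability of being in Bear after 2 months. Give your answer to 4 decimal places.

0.3360

Sum over the intermediate state after 1 month:
P = P(Volatile→Volatile)·P(Volatile→Bear) + P(Volatile→Flat)·P(Flat→Bear) + P(Volatile→Bear)·P(Bear→Bear)
  = 0.44×0.28 + 0.28×0.36 + 0.28×0.4
  = 0.1232 + 0.1008 + 0.1120 = 0.3360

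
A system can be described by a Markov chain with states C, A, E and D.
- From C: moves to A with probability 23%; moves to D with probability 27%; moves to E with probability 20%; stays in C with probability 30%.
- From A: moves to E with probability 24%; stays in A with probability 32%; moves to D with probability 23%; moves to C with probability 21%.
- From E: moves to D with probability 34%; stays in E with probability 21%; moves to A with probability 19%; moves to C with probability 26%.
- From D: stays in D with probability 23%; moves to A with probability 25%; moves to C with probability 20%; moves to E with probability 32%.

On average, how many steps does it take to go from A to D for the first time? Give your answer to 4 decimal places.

3.7834

Let t(s) be the expected number of steps to first reach D from state s, with t(D) = 0. Conditioning on the first step:
t(C) = 1 + 0.3·t(C) + 0.23·t(A) + 0.2·t(E)
t(A) = 1 + 0.21·t(C) + 0.32·t(A) + 0.24·t(E)
t(E) = 1 + 0.26·t(C) + 0.19·t(A) + 0.21·t(E)
Solving: t(C) = 3.6351, t(A) = 3.7834, t(E) = 3.3721.
Expected steps from A to D: 3.7834.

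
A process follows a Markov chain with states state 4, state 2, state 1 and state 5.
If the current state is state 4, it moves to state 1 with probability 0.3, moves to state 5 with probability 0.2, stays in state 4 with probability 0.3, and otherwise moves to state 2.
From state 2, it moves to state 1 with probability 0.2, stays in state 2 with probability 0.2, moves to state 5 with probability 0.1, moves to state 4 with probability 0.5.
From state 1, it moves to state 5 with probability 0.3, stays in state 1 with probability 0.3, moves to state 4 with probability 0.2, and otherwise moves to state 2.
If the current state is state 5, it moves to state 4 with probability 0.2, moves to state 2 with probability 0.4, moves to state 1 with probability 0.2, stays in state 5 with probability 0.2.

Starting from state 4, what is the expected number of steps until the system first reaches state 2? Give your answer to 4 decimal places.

4.0726

Let t(s) be the expected number of steps to first reach state 2 from state s, with t(state 2) = 0. Conditioning on the first step:
t(state 4) = 1 + 0.3·t(state 4) + 0.3·t(state 1) + 0.2·t(state 5)
t(state 1) = 1 + 0.2·t(state 4) + 0.3·t(state 1) + 0.3·t(state 5)
t(state 5) = 1 + 0.2·t(state 4) + 0.2·t(state 1) + 0.2·t(state 5)
Solving: t(state 4) = 4.0726, t(state 1) = 3.9919, t(state 5) = 3.2661.
Expected steps from state 4 to state 2: 4.0726.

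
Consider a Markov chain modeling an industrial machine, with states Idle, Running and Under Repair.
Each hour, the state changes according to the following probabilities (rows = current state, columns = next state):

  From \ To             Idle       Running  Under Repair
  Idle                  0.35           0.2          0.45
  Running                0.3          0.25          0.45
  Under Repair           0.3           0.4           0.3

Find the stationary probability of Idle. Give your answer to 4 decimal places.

Let the stationary distribution be π with π = πP and π_1 + π_2 + π_3 = 1.
π_1 = 0.35·π_1 + 0.3·π_2 + 0.3·π_3
π_2 = 0.2·π_1 + 0.25·π_2 + 0.4·π_3
Solving with the normalization constraint gives π = (0.3158, 0.2929, 0.3913).
So the stationary probability of Idle is 0.3158.

0.3158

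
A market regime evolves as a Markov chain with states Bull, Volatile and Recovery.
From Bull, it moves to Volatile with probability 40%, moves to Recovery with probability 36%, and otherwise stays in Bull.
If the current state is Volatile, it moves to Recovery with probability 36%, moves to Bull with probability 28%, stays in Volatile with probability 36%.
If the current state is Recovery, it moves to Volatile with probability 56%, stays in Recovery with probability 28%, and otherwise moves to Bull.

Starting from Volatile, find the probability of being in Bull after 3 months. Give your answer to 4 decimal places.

0.2312

Propagate the distribution vector 3 months from Volatile.
After 0 months: (0.0000, 1.0000, 0.0000)
After 1 month: (0.2800, 0.3600, 0.3600)
After 2 months: (0.2256, 0.4432, 0.3312)
After 3 months: (0.2312, 0.4353, 0.3335)
P(in Bull after 3 months) = 0.2312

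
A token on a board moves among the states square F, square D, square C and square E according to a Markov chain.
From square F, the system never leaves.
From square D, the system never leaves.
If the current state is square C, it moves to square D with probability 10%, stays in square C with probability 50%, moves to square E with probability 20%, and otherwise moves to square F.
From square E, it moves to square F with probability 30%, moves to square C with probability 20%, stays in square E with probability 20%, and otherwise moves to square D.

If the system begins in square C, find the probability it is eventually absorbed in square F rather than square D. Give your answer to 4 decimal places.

Let h(s) be the probability of absorption at square F starting from transient state s. Then h(square F) = 1 and h(square D) = 0. By first-step analysis:
h(square C) = 0.2·1 + 0.1·0 + 0.5·h(square C) + 0.2·h(square E)
h(square E) = 0.3·1 + 0.3·0 + 0.2·h(square C) + 0.2·h(square E)
Solving: h(square C) = 0.6111, h(square E) = 0.5278.
Starting from square C, the probability is 0.6111.

0.6111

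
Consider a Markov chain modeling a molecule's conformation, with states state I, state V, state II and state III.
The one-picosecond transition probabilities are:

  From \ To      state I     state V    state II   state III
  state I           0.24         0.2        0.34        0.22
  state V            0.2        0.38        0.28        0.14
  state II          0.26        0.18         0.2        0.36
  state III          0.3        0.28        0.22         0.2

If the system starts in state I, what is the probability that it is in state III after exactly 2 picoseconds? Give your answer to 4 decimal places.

Propagate the distribution vector 2 picoseconds from state I.
After 0 picoseconds: (1.0000, 0.0000, 0.0000, 0.0000)
After 1 picosecond: (0.2400, 0.2000, 0.3400, 0.2200)
After 2 picoseconds: (0.2520, 0.2468, 0.2540, 0.2472)
P(in state III after 2 picoseconds) = 0.2472

0.2472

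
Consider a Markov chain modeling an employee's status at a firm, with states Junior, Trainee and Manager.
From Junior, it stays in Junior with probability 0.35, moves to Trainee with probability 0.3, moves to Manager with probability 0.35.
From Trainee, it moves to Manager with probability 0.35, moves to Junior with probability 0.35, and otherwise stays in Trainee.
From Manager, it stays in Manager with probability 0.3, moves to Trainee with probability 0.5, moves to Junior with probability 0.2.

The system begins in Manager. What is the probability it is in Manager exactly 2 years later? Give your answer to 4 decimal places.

Sum over the intermediate state after 1 year:
P = P(Manager→Junior)·P(Junior→Manager) + P(Manager→Trainee)·P(Trainee→Manager) + P(Manager→Manager)·P(Manager→Manager)
  = 0.2×0.35 + 0.5×0.35 + 0.3×0.3
  = 0.0700 + 0.1750 + 0.0900 = 0.3350

0.3350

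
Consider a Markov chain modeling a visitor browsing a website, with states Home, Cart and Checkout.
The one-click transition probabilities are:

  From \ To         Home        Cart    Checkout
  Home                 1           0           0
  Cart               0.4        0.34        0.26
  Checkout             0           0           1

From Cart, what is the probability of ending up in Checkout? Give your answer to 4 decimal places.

0.3939

Let h(s) be the probability of absorption at Checkout starting from transient state s. Then h(Checkout) = 1 and h(Home) = 0. By first-step analysis:
h(Cart) = 0.4·0 + 0.34·h(Cart) + 0.26·1
Solving: h(Cart) = 0.3939.
Starting from Cart, the probability is 0.3939.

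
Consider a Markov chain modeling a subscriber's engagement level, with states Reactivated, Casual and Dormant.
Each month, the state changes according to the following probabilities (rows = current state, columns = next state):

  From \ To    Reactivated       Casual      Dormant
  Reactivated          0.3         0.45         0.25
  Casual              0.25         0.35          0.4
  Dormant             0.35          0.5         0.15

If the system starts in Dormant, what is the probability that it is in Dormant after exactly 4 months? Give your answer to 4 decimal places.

Propagate the distribution vector 4 months from Dormant.
After 0 months: (0.0000, 0.0000, 1.0000)
After 1 month: (0.3500, 0.5000, 0.1500)
After 2 months: (0.2825, 0.4075, 0.3100)
After 3 months: (0.2951, 0.4248, 0.2801)
After 4 months: (0.2928, 0.4215, 0.2857)
P(in Dormant after 4 months) = 0.2857

0.2857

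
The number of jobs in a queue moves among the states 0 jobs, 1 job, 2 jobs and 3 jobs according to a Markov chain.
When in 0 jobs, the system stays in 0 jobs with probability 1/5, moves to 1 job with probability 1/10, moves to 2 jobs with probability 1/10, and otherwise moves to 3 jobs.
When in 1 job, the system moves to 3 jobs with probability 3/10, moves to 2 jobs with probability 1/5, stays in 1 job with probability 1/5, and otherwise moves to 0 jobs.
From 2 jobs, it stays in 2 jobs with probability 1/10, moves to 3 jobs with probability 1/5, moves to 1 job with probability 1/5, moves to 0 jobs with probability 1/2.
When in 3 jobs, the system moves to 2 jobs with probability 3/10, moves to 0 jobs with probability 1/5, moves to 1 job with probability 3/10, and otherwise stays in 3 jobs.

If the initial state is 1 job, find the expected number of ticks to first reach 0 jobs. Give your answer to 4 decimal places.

3.1688

Let t(s) be the expected number of ticks to first reach 0 jobs from state s, with t(0 jobs) = 0. Conditioning on the first tick:
t(1 job) = 1 + 0.2·t(1 job) + 0.2·t(2 jobs) + 0.3·t(3 jobs)
t(2 jobs) = 1 + 0.2·t(1 job) + 0.1·t(2 jobs) + 0.2·t(3 jobs)
t(3 jobs) = 1 + 0.3·t(1 job) + 0.3·t(2 jobs) + 0.2·t(3 jobs)
Solving: t(1 job) = 3.1688, t(2 jobs) = 2.5714, t(3 jobs) = 3.4026.
Expected ticks from 1 job to 0 jobs: 3.1688.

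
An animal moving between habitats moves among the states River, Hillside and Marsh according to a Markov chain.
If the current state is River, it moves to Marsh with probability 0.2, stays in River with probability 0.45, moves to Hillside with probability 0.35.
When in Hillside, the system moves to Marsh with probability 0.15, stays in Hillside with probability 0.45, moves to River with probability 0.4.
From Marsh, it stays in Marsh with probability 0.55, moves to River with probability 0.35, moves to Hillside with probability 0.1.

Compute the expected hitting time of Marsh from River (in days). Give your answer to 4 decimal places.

Let t(s) be the expected number of days to first reach Marsh from state s, with t(Marsh) = 0. Conditioning on the first day:
t(River) = 1 + 0.45·t(River) + 0.35·t(Hillside)
t(Hillside) = 1 + 0.4·t(River) + 0.45·t(Hillside)
Solving: t(River) = 5.5385, t(Hillside) = 5.8462.
Expected days from River to Marsh: 5.5385.

5.5385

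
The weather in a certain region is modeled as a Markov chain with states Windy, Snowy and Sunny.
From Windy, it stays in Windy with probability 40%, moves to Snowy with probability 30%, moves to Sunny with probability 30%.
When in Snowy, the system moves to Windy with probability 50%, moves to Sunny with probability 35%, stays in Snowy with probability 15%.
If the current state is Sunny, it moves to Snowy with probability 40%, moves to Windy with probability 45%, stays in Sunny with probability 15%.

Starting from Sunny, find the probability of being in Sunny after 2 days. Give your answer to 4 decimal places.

Sum over the intermediate state after 1 day:
P = P(Sunny→Windy)·P(Windy→Sunny) + P(Sunny→Snowy)·P(Snowy→Sunny) + P(Sunny→Sunny)·P(Sunny→Sunny)
  = 0.45×0.3 + 0.4×0.35 + 0.15×0.15
  = 0.1350 + 0.1400 + 0.0225 = 0.2975

0.2975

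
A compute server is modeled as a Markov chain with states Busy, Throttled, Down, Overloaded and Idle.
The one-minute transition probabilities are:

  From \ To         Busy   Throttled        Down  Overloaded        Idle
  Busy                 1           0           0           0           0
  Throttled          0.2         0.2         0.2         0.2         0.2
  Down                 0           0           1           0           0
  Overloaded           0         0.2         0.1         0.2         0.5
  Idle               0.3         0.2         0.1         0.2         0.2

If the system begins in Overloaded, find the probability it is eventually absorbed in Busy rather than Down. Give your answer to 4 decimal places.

0.5412

Let h(s) be the probability of absorption at Busy starting from transient state s. Then h(Busy) = 1 and h(Down) = 0. By first-step analysis:
h(Throttled) = 0.2·1 + 0.2·h(Throttled) + 0.2·0 + 0.2·h(Overloaded) + 0.2·h(Idle)
h(Overloaded) = 0.2·h(Throttled) + 0.1·0 + 0.2·h(Overloaded) + 0.5·h(Idle)
h(Idle) = 0.3·1 + 0.2·h(Throttled) + 0.1·0 + 0.2·h(Overloaded) + 0.2·h(Idle)
Solving: h(Throttled) = 0.5471, h(Overloaded) = 0.5412, h(Idle) = 0.6471.
Starting from Overloaded, the probability is 0.5412.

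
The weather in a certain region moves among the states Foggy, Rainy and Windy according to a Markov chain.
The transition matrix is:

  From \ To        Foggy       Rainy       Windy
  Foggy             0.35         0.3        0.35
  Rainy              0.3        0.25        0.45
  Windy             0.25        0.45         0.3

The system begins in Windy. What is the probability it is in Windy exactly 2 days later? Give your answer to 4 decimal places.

Sum over the intermediate state after 1 day:
P = P(Windy→Foggy)·P(Foggy→Windy) + P(Windy→Rainy)·P(Rainy→Windy) + P(Windy→Windy)·P(Windy→Windy)
  = 0.25×0.35 + 0.45×0.45 + 0.3×0.3
  = 0.0875 + 0.2025 + 0.0900 = 0.3800

0.3800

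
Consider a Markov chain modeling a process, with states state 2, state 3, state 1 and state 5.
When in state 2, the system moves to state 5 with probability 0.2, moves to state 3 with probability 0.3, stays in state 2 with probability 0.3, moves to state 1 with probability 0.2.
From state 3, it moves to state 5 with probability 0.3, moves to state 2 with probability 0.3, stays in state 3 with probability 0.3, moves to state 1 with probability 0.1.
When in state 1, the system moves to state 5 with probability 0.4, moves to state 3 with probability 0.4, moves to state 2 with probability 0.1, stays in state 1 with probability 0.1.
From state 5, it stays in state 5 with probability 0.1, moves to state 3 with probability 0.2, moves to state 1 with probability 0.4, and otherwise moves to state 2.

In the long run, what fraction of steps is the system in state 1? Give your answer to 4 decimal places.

Let the stationary distribution be π with π = πP and π_1 + π_2 + π_3 + π_4 = 1.
π_1 = 0.3·π_1 + 0.3·π_2 + 0.1·π_3 + 0.3·π_4
π_2 = 0.3·π_1 + 0.3·π_2 + 0.4·π_3 + 0.2·π_4
π_3 = 0.2·π_1 + 0.1·π_2 + 0.1·π_3 + 0.4·π_4
Solving with the normalization constraint gives π = (0.2601, 0.2955, 0.1995, 0.2449).
So the stationary probability of state 1 is 0.1995.

0.1995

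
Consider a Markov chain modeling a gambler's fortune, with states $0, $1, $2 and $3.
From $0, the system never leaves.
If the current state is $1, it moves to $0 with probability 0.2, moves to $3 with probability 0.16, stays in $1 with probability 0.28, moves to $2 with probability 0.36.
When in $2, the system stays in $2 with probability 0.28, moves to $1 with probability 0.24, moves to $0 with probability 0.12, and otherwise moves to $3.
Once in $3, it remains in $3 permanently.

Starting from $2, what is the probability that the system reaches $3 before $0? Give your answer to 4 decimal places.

0.6889

Let h(s) be the probability of absorption at $3 starting from transient state s. Then h($3) = 1 and h($0) = 0. By first-step analysis:
h($1) = 0.2·0 + 0.28·h($1) + 0.36·h($2) + 0.16·1
h($2) = 0.12·0 + 0.24·h($1) + 0.28·h($2) + 0.36·1
Solving: h($1) = 0.5667, h($2) = 0.6889.
Starting from $2, the probability is 0.6889.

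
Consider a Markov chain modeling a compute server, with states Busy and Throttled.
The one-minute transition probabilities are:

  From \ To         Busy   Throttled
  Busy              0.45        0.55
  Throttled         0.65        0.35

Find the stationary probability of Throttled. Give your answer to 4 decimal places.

0.4583

Let the stationary distribution be π with π = πP and π_1 + π_2 = 1.
π_1 = 0.45·π_1 + 0.65·π_2
Solving with the normalization constraint gives π = (0.5417, 0.4583).
So the stationary probability of Throttled is 0.4583.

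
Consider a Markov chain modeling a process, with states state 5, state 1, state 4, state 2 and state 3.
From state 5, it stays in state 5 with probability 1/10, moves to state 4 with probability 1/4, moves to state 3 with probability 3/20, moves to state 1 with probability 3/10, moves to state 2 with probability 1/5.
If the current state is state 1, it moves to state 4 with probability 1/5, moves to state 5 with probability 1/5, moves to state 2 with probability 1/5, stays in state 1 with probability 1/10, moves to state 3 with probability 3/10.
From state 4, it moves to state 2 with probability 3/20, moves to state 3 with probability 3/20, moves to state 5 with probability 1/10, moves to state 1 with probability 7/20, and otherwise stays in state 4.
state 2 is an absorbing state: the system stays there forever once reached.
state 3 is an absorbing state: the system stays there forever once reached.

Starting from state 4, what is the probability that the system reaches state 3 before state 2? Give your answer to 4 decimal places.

0.5292

Let h(s) be the probability of absorption at state 3 starting from transient state s. Then h(state 3) = 1 and h(state 2) = 0. By first-step analysis:
h(state 5) = 0.1·h(state 5) + 0.3·h(state 1) + 0.25·h(state 4) + 0.2·0 + 0.15·1
h(state 1) = 0.2·h(state 5) + 0.1·h(state 1) + 0.2·h(state 4) + 0.2·0 + 0.3·1
h(state 4) = 0.1·h(state 5) + 0.35·h(state 1) + 0.25·h(state 4) + 0.15·0 + 0.15·1
Solving: h(state 5) = 0.5011, h(state 1) = 0.5623, h(state 4) = 0.5292.
Starting from state 4, the probability is 0.5292.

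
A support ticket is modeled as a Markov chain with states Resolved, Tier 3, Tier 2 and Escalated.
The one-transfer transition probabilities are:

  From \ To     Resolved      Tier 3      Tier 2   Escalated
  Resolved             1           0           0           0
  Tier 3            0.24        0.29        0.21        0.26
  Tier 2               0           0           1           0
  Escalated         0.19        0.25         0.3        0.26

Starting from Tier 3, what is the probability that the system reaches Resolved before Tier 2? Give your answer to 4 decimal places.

Let h(s) be the probability of absorption at Resolved starting from transient state s. Then h(Resolved) = 1 and h(Tier 2) = 0. By first-step analysis:
h(Tier 3) = 0.24·1 + 0.29·h(Tier 3) + 0.21·0 + 0.26·h(Escalated)
h(Escalated) = 0.19·1 + 0.25·h(Tier 3) + 0.3·0 + 0.26·h(Escalated)
Solving: h(Tier 3) = 0.4930, h(Escalated) = 0.4233.
Starting from Tier 3, the probability is 0.4930.

0.4930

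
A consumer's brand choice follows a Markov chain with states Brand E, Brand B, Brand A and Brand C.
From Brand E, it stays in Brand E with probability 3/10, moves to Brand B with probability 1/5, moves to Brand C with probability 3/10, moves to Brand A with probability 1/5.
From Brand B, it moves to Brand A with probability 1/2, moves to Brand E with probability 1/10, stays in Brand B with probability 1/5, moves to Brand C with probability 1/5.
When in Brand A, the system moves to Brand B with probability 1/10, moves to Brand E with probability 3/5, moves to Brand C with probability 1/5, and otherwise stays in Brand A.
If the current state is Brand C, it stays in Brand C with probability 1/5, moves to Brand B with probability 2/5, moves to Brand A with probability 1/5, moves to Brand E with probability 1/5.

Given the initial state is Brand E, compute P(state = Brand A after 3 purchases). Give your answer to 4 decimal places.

0.2480

Propagate the distribution vector 3 purchases from Brand E.
After 0 purchases: (1.0000, 0.0000, 0.0000, 0.0000)
After 1 purchase: (0.3000, 0.2000, 0.2000, 0.3000)
After 2 purchases: (0.2900, 0.2400, 0.2400, 0.2300)
After 3 purchases: (0.3010, 0.2220, 0.2480, 0.2290)
P(in Brand A after 3 purchases) = 0.2480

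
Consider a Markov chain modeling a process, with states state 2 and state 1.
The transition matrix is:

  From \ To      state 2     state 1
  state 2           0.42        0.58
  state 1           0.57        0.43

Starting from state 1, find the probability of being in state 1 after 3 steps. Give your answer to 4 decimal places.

0.5027

Propagate the distribution vector 3 steps from state 1.
After 0 steps: (0.0000, 1.0000)
After 1 step: (0.5700, 0.4300)
After 2 steps: (0.4845, 0.5155)
After 3 steps: (0.4973, 0.5027)
P(in state 1 after 3 steps) = 0.5027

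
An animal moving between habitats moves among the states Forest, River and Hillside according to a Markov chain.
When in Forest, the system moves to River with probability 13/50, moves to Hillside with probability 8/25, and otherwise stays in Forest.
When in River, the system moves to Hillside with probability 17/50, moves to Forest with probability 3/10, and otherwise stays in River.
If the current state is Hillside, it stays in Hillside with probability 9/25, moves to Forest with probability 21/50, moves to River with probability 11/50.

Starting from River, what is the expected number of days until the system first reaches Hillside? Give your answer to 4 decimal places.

Let t(s) be the expected number of days to first reach Hillside from state s, with t(Hillside) = 0. Conditioning on the first day:
t(Forest) = 1 + 0.42·t(Forest) + 0.26·t(River)
t(River) = 1 + 0.3·t(Forest) + 0.36·t(River)
Solving: t(Forest) = 3.0696, t(River) = 3.0014.
Expected days from River to Hillside: 3.0014.

3.0014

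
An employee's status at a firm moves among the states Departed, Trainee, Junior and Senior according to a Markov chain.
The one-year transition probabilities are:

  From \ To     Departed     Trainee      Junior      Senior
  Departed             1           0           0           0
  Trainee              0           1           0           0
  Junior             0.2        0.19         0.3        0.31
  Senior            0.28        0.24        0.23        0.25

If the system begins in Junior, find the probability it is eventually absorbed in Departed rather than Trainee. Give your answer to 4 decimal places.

0.5219

Let h(s) be the probability of absorption at Departed starting from transient state s. Then h(Departed) = 1 and h(Trainee) = 0. By first-step analysis:
h(Junior) = 0.2·1 + 0.19·0 + 0.3·h(Junior) + 0.31·h(Senior)
h(Senior) = 0.28·1 + 0.24·0 + 0.23·h(Junior) + 0.25·h(Senior)
Solving: h(Junior) = 0.5219, h(Senior) = 0.5334.
Starting from Junior, the probability is 0.5219.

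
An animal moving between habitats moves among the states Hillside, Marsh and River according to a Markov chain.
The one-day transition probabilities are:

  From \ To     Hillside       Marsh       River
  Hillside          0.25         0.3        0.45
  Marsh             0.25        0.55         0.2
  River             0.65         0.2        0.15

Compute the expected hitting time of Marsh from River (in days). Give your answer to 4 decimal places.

Let t(s) be the expected number of days to first reach Marsh from state s, with t(Marsh) = 0. Conditioning on the first day:
t(Hillside) = 1 + 0.25·t(Hillside) + 0.45·t(River)
t(River) = 1 + 0.65·t(Hillside) + 0.15·t(River)
Solving: t(Hillside) = 3.7681, t(River) = 4.0580.
Expected days from River to Marsh: 4.0580.

4.0580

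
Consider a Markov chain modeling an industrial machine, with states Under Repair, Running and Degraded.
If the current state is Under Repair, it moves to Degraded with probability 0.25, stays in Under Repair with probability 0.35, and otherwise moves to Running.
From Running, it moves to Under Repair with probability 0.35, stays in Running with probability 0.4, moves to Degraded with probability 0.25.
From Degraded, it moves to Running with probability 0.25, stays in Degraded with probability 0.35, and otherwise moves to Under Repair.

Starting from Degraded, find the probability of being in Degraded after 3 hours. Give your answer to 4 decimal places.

Propagate the distribution vector 3 hours from Degraded.
After 0 hours: (0.0000, 0.0000, 1.0000)
After 1 hour: (0.4000, 0.2500, 0.3500)
After 2 hours: (0.3675, 0.3475, 0.2850)
After 3 hours: (0.3643, 0.3573, 0.2785)
P(in Degraded after 3 hours) = 0.2785

0.2785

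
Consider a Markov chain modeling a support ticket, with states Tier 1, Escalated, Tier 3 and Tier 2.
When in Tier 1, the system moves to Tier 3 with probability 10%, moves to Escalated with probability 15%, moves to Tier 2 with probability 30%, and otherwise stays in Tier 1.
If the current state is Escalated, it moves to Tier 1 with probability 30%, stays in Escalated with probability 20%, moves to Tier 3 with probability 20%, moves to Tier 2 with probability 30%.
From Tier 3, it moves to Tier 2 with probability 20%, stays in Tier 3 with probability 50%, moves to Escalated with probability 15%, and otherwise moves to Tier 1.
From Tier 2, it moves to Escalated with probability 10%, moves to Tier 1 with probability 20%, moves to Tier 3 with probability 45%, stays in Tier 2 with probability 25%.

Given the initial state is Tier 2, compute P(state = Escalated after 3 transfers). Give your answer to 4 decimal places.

0.1450

Propagate the distribution vector 3 transfers from Tier 2.
After 0 transfers: (0.0000, 0.0000, 0.0000, 1.0000)
After 1 transfer: (0.2000, 0.1000, 0.4500, 0.2500)
After 2 transfers: (0.2375, 0.1425, 0.3775, 0.2425)
After 3 transfers: (0.2548, 0.1450, 0.3501, 0.2501)
P(in Escalated after 3 transfers) = 0.1450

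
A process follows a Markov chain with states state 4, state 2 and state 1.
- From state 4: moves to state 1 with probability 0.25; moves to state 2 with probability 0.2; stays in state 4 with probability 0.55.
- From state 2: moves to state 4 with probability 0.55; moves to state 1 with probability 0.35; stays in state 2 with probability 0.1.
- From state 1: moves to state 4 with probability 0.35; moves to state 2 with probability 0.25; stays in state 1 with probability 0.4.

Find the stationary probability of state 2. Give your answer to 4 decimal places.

0.1962

Let the stationary distribution be π with π = πP and π_1 + π_2 + π_3 = 1.
π_1 = 0.55·π_1 + 0.55·π_2 + 0.35·π_3
π_2 = 0.2·π_1 + 0.1·π_2 + 0.25·π_3
Solving with the normalization constraint gives π = (0.4866, 0.1962, 0.3172).
So the stationary probability of state 2 is 0.1962.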